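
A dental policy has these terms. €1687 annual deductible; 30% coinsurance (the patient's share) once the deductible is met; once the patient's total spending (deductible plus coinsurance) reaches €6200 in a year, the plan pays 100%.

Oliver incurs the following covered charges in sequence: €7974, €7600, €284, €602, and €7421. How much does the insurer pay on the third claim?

€198.80

Claim 1 — €7974: €1687 finishes the deductible; €6287 goes to coinsurance; patient's 30% is €1886.10. Patient owes €3573.10 (running OOP €3573.10). Insurer: €7974 − €3573.10 = €4400.90.
Claim 2 — €7600: deductible met; 30% of €7600 = €2280. Patient pays €2280; OOP now €5853.10. Insurer: €7600 − €2280 = €5320.
Claim 3 — €284: deductible already satisfied, so patient's share is 30% × €284 = €85.20. Patient owes €85.20 (running OOP €5938.30). Plan pays €284 − €85.20 = €198.80.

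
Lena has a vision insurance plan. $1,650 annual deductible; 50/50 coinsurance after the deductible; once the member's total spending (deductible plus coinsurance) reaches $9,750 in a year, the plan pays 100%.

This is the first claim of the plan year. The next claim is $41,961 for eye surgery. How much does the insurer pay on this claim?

Nothing has been paid toward the $1,650 deductible, so the first $1,650 of this charge is applied there.
That leaves $41,961 − $1,650 = $40,311 for coinsurance.
Coinsurance: $40,311 × 50% = $20,155.50.
That puts the member's cost at $1,650 + $20,155.50 = $21,805.50 before any cap.
That would bring total out-of-pocket to $21,805.50, past the $9,750 cap. The member is capped at $9,750 − $0 = $9,750 on this claim.
Insurer pays the balance: $41,961 − $9,750 = $32,211.

$32,211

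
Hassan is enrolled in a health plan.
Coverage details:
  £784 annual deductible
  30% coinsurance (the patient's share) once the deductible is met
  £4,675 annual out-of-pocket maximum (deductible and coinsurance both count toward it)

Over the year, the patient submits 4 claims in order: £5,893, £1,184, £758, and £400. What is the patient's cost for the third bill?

Claim 1 — £5,893: £784 to deductible, leaving £5,109; coinsurance £5,109 × 30% = £1,532.70. Patient pays £2,316.70; OOP now £2,316.70.
Claim 2 — £1,184: deductible met; 30% of £1,184 = £355.20. Cost to patient: £355.20. OOP to date £2,671.90.
Claim 3 — £758: deductible met; 30% of £758 = £227.40. Patient owes £227.40 (running OOP £2,899.30).

£227.40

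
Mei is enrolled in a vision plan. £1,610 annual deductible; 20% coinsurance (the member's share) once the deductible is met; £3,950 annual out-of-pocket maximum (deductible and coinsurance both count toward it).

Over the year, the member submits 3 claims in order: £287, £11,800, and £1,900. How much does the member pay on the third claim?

£244.60

Claim 1 — £287: entire amount goes to the deductible. Member pays £287; OOP now £287.
Claim 2 — £11,800: £1,323 to deductible, leaving £10,477; member's 20% is £2,095.40. Cost to member: £3,418.40. OOP to date £3,705.40.
Claim 3 — £1,900: deductible already satisfied, so member's share is 20% × £1,900 = £380. That would push OOP to £4,085.40, over the £3,950 cap, so member pays £3,950 − £3,705.40 = £244.60.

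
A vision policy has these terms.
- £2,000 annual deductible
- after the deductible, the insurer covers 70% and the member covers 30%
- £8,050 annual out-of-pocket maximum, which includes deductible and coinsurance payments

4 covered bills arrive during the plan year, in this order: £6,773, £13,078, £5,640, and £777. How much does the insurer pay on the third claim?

£4,945.30

Claim 1 (£6,773): £2,000 finishes the deductible; £4,773 goes to coinsurance; coinsurance £4,773 × 30% = £1,431.90. Cost to member: £3,431.90. OOP to date £3,431.90. Insurer: £6,773 − £3,431.90 = £3,341.10.
Claim 2 (£13,078): deductible met; 30% of £13,078 = £3,923.40. Member pays £3,923.40; OOP now £7,355.30. Insurer: £13,078 − £3,923.40 = £9,154.60.
Claim 3 (£5,640): deductible met; 30% of £5,640 = £1,692. OOP would hit £9,047.30 > £8,050, so the cap limits the member to £8,050 − £7,355.30 = £694.70. Plan pays £5,640 − £694.70 = £4,945.30.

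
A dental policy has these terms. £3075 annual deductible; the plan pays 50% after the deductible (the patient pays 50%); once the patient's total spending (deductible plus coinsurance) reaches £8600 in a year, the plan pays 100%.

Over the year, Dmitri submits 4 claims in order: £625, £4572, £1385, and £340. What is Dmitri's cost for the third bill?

Bill 1, £625: entire amount goes to the deductible. Patient owes £625 (running OOP £625).
Bill 2, £4572: £2450 to deductible, leaving £2122; 50% of £2122 = £1061. Patient pays £3511; OOP now £4136.
Bill 3, £1385: deductible met; 50% of £1385 = £692.50. Patient pays £692.50; OOP now £4828.50.

£692.50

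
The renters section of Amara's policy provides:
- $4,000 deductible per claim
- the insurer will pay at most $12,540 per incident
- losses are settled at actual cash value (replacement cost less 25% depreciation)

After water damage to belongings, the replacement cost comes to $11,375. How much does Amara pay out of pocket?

Actual cash value after 25% depreciation: $11,375 × 75% = $8,531.25.
Less the $4,000 deductible: $8,531.25 − $4,000 = $4,531.25.
That's under the $12,540 cap, so the insurer reimburses the full $4,531.25.
Tenant's share is the uncovered remainder: $11,375 − $4,531.25 = $6,843.75.

$6,843.75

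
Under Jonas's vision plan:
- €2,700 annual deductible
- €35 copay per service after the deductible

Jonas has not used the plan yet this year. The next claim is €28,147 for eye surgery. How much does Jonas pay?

The full €2,700 deductible is still open; €2,700 of this bill applies to it.
After the €2,700 deductible portion, €28,147 − €2,700 = €25,447 is subject to the copay.
Copay on this service: €35.
Member responsibility: €2,700 + €35 = €2,735.

€2,735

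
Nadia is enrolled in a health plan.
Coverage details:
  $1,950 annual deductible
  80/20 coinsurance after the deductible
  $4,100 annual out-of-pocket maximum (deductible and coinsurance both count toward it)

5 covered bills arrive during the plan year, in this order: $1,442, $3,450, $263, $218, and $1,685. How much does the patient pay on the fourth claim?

#1 ($1,442): all of it applies to the deductible. Cost to patient: $1,442. OOP to date $1,442.
#2 ($3,450): deductible takes $508, $2,942 remains; patient's 20% is $588.40. Patient owes $1,096.40 (running OOP $2,538.40).
#3 ($263): 20% coinsurance on $263 = $52.60. Patient pays $52.60; OOP now $2,591.
#4 ($218): deductible met; 20% of $218 = $43.60. Cost to patient: $43.60. OOP to date $2,634.60.

$43.60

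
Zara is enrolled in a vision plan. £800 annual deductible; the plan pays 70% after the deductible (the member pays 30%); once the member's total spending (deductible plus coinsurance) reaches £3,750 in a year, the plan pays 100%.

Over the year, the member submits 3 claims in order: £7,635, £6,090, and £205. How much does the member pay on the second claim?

Bill 1, £7,635: deductible takes £800, £6,835 remains; 30% of £6,835 = £2,050.50. Cost to member: £2,850.50. OOP to date £2,850.50.
Bill 2, £6,090: deductible already satisfied, so member's share is 30% × £6,090 = £1,827. Adding that to £2,850.50 gives £4,677.50, past the £3,750 cap; member pays only £3,750 − £2,850.50 = £899.50.

£899.50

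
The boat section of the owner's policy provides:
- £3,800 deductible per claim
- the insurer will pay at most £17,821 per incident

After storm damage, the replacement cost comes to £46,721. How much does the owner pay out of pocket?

£28,900

Less the £3,800 deductible: £46,721 − £3,800 = £42,921.
Since £42,921 > £17,821, the payout is capped at £17,821.
The owner bears the rest of the original loss: £46,721 − £17,821 = £28,900.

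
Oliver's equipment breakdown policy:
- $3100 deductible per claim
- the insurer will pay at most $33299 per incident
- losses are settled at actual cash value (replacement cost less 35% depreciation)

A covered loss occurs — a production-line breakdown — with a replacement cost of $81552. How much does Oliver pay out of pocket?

Depreciate 35%: the covered value is $81552 × 0.65 = $53008.80.
After the deductible, $53008.80 − $3100 = $49908.80 remains.
$49908.80 exceeds the $33299 limit, so the insurer pays the limit: $33299.
The business owner bears the rest of the original loss: $81552 − $33299 = $48253.

$48253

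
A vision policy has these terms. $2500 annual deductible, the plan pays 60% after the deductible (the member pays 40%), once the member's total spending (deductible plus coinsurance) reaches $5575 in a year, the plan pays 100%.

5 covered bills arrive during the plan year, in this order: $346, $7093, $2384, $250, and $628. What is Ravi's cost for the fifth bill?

$45.80

Claim 1 — $346: all of it applies to the deductible. Member owes $346 (running OOP $346).
Claim 2 — $7093: deductible takes $2154, $4939 remains; member's 40% is $1975.60. Member owes $4129.60 (running OOP $4475.60).
Claim 3 — $2384: deductible met; 40% of $2384 = $953.60. Cost to member: $953.60. OOP to date $5429.20.
Claim 4 — $250: 40% coinsurance on $250 = $100. Member owes $100 (running OOP $5529.20).
Claim 5 — $628: deductible met; 40% of $628 = $251.20. Adding that to $5529.20 gives $5780.40, past the $5575 cap; member pays only $5575 − $5529.20 = $45.80.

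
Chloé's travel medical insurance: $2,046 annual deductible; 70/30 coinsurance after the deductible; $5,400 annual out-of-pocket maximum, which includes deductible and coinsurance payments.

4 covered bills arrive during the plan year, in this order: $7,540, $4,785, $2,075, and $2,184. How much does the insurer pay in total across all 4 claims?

Bill 1, $7,540: $2,046 finishes the deductible; $5,494 goes to coinsurance; traveler's 30% is $1,648.20. Cost to traveler: $3,694.20. OOP to date $3,694.20. Insurer: $7,540 − $3,694.20 = $3,845.80.
Bill 2, $4,785: deductible already satisfied, so traveler's share is 30% × $4,785 = $1,435.50. Traveler pays $1,435.50; OOP now $5,129.70. Plan pays $4,785 − $1,435.50 = $3,349.50.
Bill 3, $2,075: deductible met; 30% of $2,075 = $622.50. That would push OOP to $5,752.20, over the $5,400 cap, so traveler pays $5,400 − $5,129.70 = $270.30. Insurer: $2,075 − $270.30 = $1,804.70.
Bill 4, $2,184: 30% coinsurance on $2,184 = $655.20. Adding that to $5,400 gives $6,055.20, past the $5,400 cap; traveler pays only $5,400 − $5,400 = $0. Insurer: $2,184 − $0 = $2,184.
Insurer total: $3,845.80 + $3,349.50 + $1,804.70 + $2,184 = $11,184.

$11,184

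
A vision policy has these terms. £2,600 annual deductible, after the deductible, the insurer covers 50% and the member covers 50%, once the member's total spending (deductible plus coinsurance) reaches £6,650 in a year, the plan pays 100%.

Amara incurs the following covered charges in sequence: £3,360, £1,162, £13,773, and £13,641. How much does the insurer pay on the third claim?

£10,684

Claim 1 (£3,360): deductible takes £2,600, £760 remains; member's 50% is £380. Cost to member: £2,980. OOP to date £2,980. Plan pays £3,360 − £2,980 = £380.
Claim 2 (£1,162): 50% coinsurance on £1,162 = £581. Member owes £581 (running OOP £3,561). Plan pays £1,162 − £581 = £581.
Claim 3 (£13,773): deductible met; 50% of £13,773 = £6,886.50. OOP would hit £10,447.50 > £6,650, so the cap limits the member to £6,650 − £3,561 = £3,089. Insurer: £13,773 − £3,089 = £10,684.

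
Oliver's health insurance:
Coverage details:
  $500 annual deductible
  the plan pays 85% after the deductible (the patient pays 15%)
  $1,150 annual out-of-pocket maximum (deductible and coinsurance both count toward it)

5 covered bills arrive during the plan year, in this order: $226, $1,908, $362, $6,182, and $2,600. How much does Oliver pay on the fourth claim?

Claim 1 — $226: entire amount goes to the deductible. Patient owes $226 (running OOP $226).
Claim 2 — $1,908: $274 finishes the deductible; $1,634 goes to coinsurance; 15% of $1,634 = $245.10. Patient pays $519.10; OOP now $745.10.
Claim 3 — $362: 15% coinsurance on $362 = $54.30. Patient pays $54.30; OOP now $799.40.
Claim 4 — $6,182: deductible met; 15% of $6,182 = $927.30. Adding that to $799.40 gives $1,726.70, past the $1,150 cap; patient pays only $1,150 − $799.40 = $350.60.

$350.60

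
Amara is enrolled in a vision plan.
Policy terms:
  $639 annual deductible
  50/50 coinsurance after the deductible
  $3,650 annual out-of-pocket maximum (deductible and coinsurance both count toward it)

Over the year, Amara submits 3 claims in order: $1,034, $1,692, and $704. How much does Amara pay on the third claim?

$352

Bill 1, $1,034: $639 to deductible, leaving $395; member's 50% is $197.50. Cost to member: $836.50. OOP to date $836.50.
Bill 2, $1,692: deductible met; 50% of $1,692 = $846. Cost to member: $846. OOP to date $1,682.50.
Bill 3, $704: 50% coinsurance on $704 = $352. Member pays $352; OOP now $2,034.50.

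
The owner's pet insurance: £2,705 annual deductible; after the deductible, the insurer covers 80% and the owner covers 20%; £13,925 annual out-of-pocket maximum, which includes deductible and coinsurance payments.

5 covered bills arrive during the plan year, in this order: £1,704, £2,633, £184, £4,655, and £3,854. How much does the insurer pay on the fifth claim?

£3,083.20

#1 (£1,704): fully absorbed by the deductible. Owner owes £1,704 (running OOP £1,704). Plan pays £1,704 − £1,704 = £0.
#2 (£2,633): £1,001 to deductible, leaving £1,632; owner's 20% is £326.40. Owner owes £1,327.40 (running OOP £3,031.40). Insurer: £2,633 − £1,327.40 = £1,305.60.
#3 (£184): deductible met; 20% of £184 = £36.80. Cost to owner: £36.80. OOP to date £3,068.20. Insurer: £184 − £36.80 = £147.20.
#4 (£4,655): deductible already satisfied, so owner's share is 20% × £4,655 = £931. Cost to owner: £931. OOP to date £3,999.20. Insurer: £4,655 − £931 = £3,724.
#5 (£3,854): deductible already satisfied, so owner's share is 20% × £3,854 = £770.80. Owner owes £770.80 (running OOP £4,770). Plan pays £3,854 − £770.80 = £3,083.20.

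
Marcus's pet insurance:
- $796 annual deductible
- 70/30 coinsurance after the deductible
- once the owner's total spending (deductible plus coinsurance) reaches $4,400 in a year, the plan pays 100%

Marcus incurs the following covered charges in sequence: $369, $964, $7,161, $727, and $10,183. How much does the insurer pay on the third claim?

Bill 1, $369: entire amount goes to the deductible. Owner pays $369; OOP now $369. Insurer: $369 − $369 = $0.
Bill 2, $964: $427 to deductible, leaving $537; owner's 30% is $161.10. Owner owes $588.10 (running OOP $957.10). Insurer: $964 − $588.10 = $375.90.
Bill 3, $7,161: deductible met; 30% of $7,161 = $2,148.30. Owner owes $2,148.30 (running OOP $3,105.40). Plan pays $7,161 − $2,148.30 = $5,012.70.

$5,012.70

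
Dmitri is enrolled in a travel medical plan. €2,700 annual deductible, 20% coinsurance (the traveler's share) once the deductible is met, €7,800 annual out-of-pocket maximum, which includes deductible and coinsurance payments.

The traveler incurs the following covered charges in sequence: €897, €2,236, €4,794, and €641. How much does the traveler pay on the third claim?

€958.80

Claim 1 — €897: all of it applies to the deductible. Cost to traveler: €897. OOP to date €897.
Claim 2 — €2,236: deductible takes €1,803, €433 remains; 20% of €433 = €86.60. Traveler owes €1,889.60 (running OOP €2,786.60).
Claim 3 — €4,794: 20% coinsurance on €4,794 = €958.80. Traveler pays €958.80; OOP now €3,745.40.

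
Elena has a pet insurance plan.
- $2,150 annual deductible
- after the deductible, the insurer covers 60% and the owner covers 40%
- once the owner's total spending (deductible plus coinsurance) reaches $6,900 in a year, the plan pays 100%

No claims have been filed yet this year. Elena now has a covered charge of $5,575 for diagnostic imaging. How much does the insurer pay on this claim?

$2,055

Nothing has been paid toward the $2,150 deductible, so the first $2,150 of this charge is applied there.
That leaves $5,575 − $2,150 = $3,425 for coinsurance.
40% of $3,425 = $1,370 falls to the owner.
That puts the owner's cost at $2,150 + $1,370 = $3,520 before any cap.
Year-to-date out-of-pocket becomes $0 + $3,520 = $3,520, still under the $6,900 maximum, so no cap applies.
The plan picks up $5,575 − $3,520 = $2,055.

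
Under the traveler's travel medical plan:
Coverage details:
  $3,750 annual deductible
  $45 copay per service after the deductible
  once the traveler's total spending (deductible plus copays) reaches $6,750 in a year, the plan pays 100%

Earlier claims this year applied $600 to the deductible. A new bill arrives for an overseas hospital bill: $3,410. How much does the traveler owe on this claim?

$3,195

Deductible still to meet: $3,750 − $600 = $3,150.
The remaining $260 (= $3,410 − $3,150) moves to the copay.
Copay on this service: $45.
So the traveler owes $3,150 + $45 = $3,195 before any cap.
Year-to-date out-of-pocket becomes $600 + $3,195 = $3,795, still under the $6,750 maximum, so no cap applies.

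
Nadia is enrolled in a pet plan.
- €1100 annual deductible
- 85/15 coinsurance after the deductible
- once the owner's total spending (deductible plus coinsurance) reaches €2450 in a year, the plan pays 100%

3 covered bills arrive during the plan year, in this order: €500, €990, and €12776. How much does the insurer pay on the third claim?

Bill 1, €500: fully absorbed by the deductible. Owner pays €500; OOP now €500. Insurer: €500 − €500 = €0.
Bill 2, €990: deductible takes €600, €390 remains; 15% of €390 = €58.50. Owner pays €658.50; OOP now €1158.50. Insurer: €990 − €658.50 = €331.50.
Bill 3, €12776: 15% coinsurance on €12776 = €1916.40. Adding that to €1158.50 gives €3074.90, past the €2450 cap; owner pays only €2450 − €1158.50 = €1291.50. Plan pays €12776 − €1291.50 = €11484.50.

€11484.50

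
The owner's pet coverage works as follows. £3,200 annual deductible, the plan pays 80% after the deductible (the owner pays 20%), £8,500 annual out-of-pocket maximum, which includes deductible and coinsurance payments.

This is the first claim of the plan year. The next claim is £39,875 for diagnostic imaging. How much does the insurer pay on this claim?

The full £3,200 deductible is still open; £3,200 of this bill applies to it.
After the £3,200 deductible portion, £39,875 − £3,200 = £36,675 is subject to coinsurance.
20% of £36,675 = £7,335 falls to the owner.
Owner responsibility before any cap: £3,200 + £7,335 = £10,535.
Adding £10,535 to the £0 already spent would give £10,535, which exceeds the £8,500 cap; the owner pays just £8,500 − £0 = £8,500.
The insurer covers the remainder: £39,875 − £8,500 = £31,375.

£31,375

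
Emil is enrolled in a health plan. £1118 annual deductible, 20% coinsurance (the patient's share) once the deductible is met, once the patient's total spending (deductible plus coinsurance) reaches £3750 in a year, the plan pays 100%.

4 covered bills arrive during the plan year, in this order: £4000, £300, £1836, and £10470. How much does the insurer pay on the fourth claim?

£8841.60

Bill 1, £4000: deductible takes £1118, £2882 remains; coinsurance £2882 × 20% = £576.40. Cost to patient: £1694.40. OOP to date £1694.40. Plan pays £4000 − £1694.40 = £2305.60.
Bill 2, £300: deductible met; 20% of £300 = £60. Patient pays £60; OOP now £1754.40. Plan pays £300 − £60 = £240.
Bill 3, £1836: 20% coinsurance on £1836 = £367.20. Cost to patient: £367.20. OOP to date £2121.60. Insurer: £1836 − £367.20 = £1468.80.
Bill 4, £10470: deductible already satisfied, so patient's share is 20% × £10470 = £2094. That would push OOP to £4215.60, over the £3750 cap, so patient pays £3750 − £2121.60 = £1628.40. Plan pays £10470 − £1628.40 = £8841.60.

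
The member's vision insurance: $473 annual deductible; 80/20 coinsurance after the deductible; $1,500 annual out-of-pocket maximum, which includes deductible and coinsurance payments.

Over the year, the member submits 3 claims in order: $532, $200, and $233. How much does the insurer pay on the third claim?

Bill 1, $532: deductible takes $473, $59 remains; 20% of $59 = $11.80. Member owes $484.80 (running OOP $484.80). Plan pays $532 − $484.80 = $47.20.
Bill 2, $200: 20% coinsurance on $200 = $40. Member owes $40 (running OOP $524.80). Plan pays $200 − $40 = $160.
Bill 3, $233: deductible already satisfied, so member's share is 20% × $233 = $46.60. Member owes $46.60 (running OOP $571.40). Insurer: $233 − $46.60 = $186.40.

$186.40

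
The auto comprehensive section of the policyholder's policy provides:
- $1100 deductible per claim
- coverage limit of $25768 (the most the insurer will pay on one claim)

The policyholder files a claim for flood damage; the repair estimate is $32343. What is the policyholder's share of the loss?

Less the $1100 deductible: $32343 − $1100 = $31243.
Since $31243 > $25768, the payout is capped at $25768.
The policyholder bears the rest of the original loss: $32343 − $25768 = $6575.

$6575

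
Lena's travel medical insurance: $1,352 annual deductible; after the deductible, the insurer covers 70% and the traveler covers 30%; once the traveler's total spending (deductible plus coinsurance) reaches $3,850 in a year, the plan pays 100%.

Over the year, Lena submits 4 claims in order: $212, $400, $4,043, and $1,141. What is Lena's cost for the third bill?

Claim 1 — $212: all of it applies to the deductible. Traveler owes $212 (running OOP $212).
Claim 2 — $400: entire amount goes to the deductible. Traveler owes $400 (running OOP $612).
Claim 3 — $4,043: deductible takes $740, $3,303 remains; traveler's 30% is $990.90. Cost to traveler: $1,730.90. OOP to date $2,342.90.

$1,730.90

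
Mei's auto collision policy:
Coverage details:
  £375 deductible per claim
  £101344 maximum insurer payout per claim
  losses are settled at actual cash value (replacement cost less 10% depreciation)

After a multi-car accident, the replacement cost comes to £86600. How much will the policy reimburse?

£77565

At 10% depreciation, ACV = £86600 − £8660 = £77940.
Subtract the deductible: £77940 − £375 = £77565.
£77565 ≤ £101344, so the limit doesn't bind; insurer pays £77565.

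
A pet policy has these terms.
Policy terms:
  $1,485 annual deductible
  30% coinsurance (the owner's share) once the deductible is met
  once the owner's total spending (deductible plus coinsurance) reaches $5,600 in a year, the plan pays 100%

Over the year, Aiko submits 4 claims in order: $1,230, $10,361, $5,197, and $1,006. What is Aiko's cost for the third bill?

Claim 1 — $1,230: all of it applies to the deductible. Owner pays $1,230; OOP now $1,230.
Claim 2 — $10,361: $255 finishes the deductible; $10,106 goes to coinsurance; 30% of $10,106 = $3,031.80. Cost to owner: $3,286.80. OOP to date $4,516.80.
Claim 3 — $5,197: deductible met; 30% of $5,197 = $1,559.10. That would push OOP to $6,075.90, over the $5,600 cap, so owner pays $5,600 − $4,516.80 = $1,083.20.

$1,083.20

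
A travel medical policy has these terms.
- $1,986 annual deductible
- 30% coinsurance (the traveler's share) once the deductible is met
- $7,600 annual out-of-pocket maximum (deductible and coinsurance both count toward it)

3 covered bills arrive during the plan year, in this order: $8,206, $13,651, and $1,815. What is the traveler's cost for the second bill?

#1 ($8,206): $1,986 finishes the deductible; $6,220 goes to coinsurance; coinsurance $6,220 × 30% = $1,866. Traveler owes $3,852 (running OOP $3,852).
#2 ($13,651): 30% coinsurance on $13,651 = $4,095.30. OOP would hit $7,947.30 > $7,600, so the cap limits the traveler to $7,600 − $3,852 = $3,748.

$3,748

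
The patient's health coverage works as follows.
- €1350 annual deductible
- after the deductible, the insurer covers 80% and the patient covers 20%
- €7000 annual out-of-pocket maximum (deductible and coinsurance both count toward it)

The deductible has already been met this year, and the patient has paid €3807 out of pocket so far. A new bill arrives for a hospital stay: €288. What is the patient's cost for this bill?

€57.60

The deductible is already satisfied, so the full bill goes to coinsurance.
Coinsurance: €288 × 20% = €57.60.
Cumulative spending €3807 + €57.60 = €3864.60 stays under the €7000 maximum.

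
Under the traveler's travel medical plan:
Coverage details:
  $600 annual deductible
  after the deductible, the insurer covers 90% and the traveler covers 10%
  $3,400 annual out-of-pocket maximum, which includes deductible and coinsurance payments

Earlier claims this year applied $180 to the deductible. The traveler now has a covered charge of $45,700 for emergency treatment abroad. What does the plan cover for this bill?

$42,480

$180 of the $600 deductible is already met, leaving $420.
That leaves $45,700 − $420 = $45,280 for coinsurance.
Coinsurance: $45,280 × 10% = $4,528.
So the traveler owes $420 + $4,528 = $4,948 before any cap.
That would bring total out-of-pocket to $5,128, past the $3,400 cap. The traveler is capped at $3,400 − $180 = $3,220 on this claim.
The plan picks up $45,700 − $3,220 = $42,480.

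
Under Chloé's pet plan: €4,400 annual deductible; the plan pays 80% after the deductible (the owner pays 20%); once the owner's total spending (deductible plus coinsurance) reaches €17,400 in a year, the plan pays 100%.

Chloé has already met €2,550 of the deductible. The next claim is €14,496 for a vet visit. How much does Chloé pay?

€4,379.20

Deductible still to meet: €4,400 − €2,550 = €1,850.
The remaining €12,646 (= €14,496 − €1,850) moves to coinsurance.
20% of €12,646 = €2,529.20 falls to the owner.
Owner responsibility before any cap: €1,850 + €2,529.20 = €4,379.20.
Year-to-date out-of-pocket becomes €2,550 + €4,379.20 = €6,929.20, still under the €17,400 maximum, so no cap applies.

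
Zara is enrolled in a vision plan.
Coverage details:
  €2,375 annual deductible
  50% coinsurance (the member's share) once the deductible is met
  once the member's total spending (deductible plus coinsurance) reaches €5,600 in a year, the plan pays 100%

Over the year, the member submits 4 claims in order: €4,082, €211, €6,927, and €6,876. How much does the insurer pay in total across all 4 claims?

Claim 1 (€4,082): deductible takes €2,375, €1,707 remains; member's 50% is €853.50. Member owes €3,228.50 (running OOP €3,228.50). Plan pays €4,082 − €3,228.50 = €853.50.
Claim 2 (€211): 50% coinsurance on €211 = €105.50. Member owes €105.50 (running OOP €3,334). Insurer: €211 − €105.50 = €105.50.
Claim 3 (€6,927): deductible met; 50% of €6,927 = €3,463.50. OOP would hit €6,797.50 > €5,600, so the cap limits the member to €5,600 − €3,334 = €2,266. Insurer: €6,927 − €2,266 = €4,661.
Claim 4 (€6,876): deductible met; 50% of €6,876 = €3,438. Adding that to €5,600 gives €9,038, past the €5,600 cap; member pays only €5,600 − €5,600 = €0. Insurer: €6,876 − €0 = €6,876.
Insurer total = bills − member's total = €18,096 − €5,600 = €12,496.

€12,496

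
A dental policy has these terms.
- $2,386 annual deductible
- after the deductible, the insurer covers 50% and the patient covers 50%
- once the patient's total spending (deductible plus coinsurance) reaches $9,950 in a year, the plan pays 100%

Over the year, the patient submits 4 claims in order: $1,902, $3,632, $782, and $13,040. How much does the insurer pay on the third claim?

$391

#1 ($1,902): entire amount goes to the deductible. Patient owes $1,902 (running OOP $1,902). Insurer: $1,902 − $1,902 = $0.
#2 ($3,632): $484 to deductible, leaving $3,148; 50% of $3,148 = $1,574. Cost to patient: $2,058. OOP to date $3,960. Insurer: $3,632 − $2,058 = $1,574.
#3 ($782): 50% coinsurance on $782 = $391. Patient pays $391; OOP now $4,351. Plan pays $782 − $391 = $391.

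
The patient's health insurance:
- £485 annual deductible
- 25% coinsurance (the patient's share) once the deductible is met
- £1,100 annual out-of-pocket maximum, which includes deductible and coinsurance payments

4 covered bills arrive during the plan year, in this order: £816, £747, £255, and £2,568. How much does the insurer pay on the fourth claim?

£2,286.25

Bill 1, £816: £485 to deductible, leaving £331; 25% of £331 = £82.75. Patient owes £567.75 (running OOP £567.75). Insurer: £816 − £567.75 = £248.25.
Bill 2, £747: 25% coinsurance on £747 = £186.75. Patient pays £186.75; OOP now £754.50. Insurer: £747 − £186.75 = £560.25.
Bill 3, £255: deductible already satisfied, so patient's share is 25% × £255 = £63.75. Cost to patient: £63.75. OOP to date £818.25. Insurer: £255 − £63.75 = £191.25.
Bill 4, £2,568: 25% coinsurance on £2,568 = £642. That would push OOP to £1,460.25, over the £1,100 cap, so patient pays £1,100 − £818.25 = £281.75. Plan pays £2,568 − £281.75 = £2,286.25.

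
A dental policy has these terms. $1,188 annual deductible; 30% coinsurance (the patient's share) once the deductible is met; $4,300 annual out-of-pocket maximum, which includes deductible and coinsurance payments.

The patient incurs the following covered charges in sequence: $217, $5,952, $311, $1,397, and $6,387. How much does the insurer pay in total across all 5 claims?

#1 ($217): all of it applies to the deductible. Patient owes $217 (running OOP $217). Insurer: $217 − $217 = $0.
#2 ($5,952): $971 to deductible, leaving $4,981; patient's 30% is $1,494.30. Cost to patient: $2,465.30. OOP to date $2,682.30. Insurer: $5,952 − $2,465.30 = $3,486.70.
#3 ($311): deductible already satisfied, so patient's share is 30% × $311 = $93.30. Cost to patient: $93.30. OOP to date $2,775.60. Insurer: $311 − $93.30 = $217.70.
#4 ($1,397): deductible met; 30% of $1,397 = $419.10. Patient pays $419.10; OOP now $3,194.70. Plan pays $1,397 − $419.10 = $977.90.
#5 ($6,387): deductible met; 30% of $6,387 = $1,916.10. Adding that to $3,194.70 gives $5,110.80, past the $4,300 cap; patient pays only $4,300 − $3,194.70 = $1,105.30. Plan pays $6,387 − $1,105.30 = $5,281.70.
Insurer total = bills − patient's total = $14,264 − $4,300 = $9,964.

$9,964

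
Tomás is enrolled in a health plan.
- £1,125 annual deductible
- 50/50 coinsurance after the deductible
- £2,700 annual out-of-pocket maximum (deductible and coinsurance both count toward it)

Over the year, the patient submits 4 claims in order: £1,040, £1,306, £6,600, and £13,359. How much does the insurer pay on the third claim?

Claim 1 (£1,040): all of it applies to the deductible. Cost to patient: £1,040. OOP to date £1,040. Insurer: £1,040 − £1,040 = £0.
Claim 2 (£1,306): £85 finishes the deductible; £1,221 goes to coinsurance; patient's 50% is £610.50. Patient owes £695.50 (running OOP £1,735.50). Insurer: £1,306 − £695.50 = £610.50.
Claim 3 (£6,600): deductible already satisfied, so patient's share is 50% × £6,600 = £3,300. OOP would hit £5,035.50 > £2,700, so the cap limits the patient to £2,700 − £1,735.50 = £964.50. Plan pays £6,600 − £964.50 = £5,635.50.

£5,635.50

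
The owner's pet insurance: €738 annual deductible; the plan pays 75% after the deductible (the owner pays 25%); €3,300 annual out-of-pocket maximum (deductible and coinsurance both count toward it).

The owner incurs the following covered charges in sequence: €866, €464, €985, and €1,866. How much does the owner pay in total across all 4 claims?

#1 (€866): deductible takes €738, €128 remains; owner's 25% is €32. Cost to owner: €770. OOP to date €770.
#2 (€464): deductible met; 25% of €464 = €116. Cost to owner: €116. OOP to date €886.
#3 (€985): deductible met; 25% of €985 = €246.25. Cost to owner: €246.25. OOP to date €1,132.25.
#4 (€1,866): 25% coinsurance on €1,866 = €466.50. Owner pays €466.50; OOP now €1,598.75.
Total paid by the owner: €770 + €116 + €246.25 + €466.50 = €1,598.75.

€1,598.75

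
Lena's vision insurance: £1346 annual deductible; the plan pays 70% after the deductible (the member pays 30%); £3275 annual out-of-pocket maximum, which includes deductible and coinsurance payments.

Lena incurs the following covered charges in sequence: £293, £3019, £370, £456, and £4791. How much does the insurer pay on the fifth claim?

Claim 1 — £293: fully absorbed by the deductible. Cost to member: £293. OOP to date £293. Plan pays £293 − £293 = £0.
Claim 2 — £3019: £1053 to deductible, leaving £1966; member's 30% is £589.80. Member owes £1642.80 (running OOP £1935.80). Plan pays £3019 − £1642.80 = £1376.20.
Claim 3 — £370: deductible met; 30% of £370 = £111. Member owes £111 (running OOP £2046.80). Insurer: £370 − £111 = £259.
Claim 4 — £456: deductible already satisfied, so member's share is 30% × £456 = £136.80. Member owes £136.80 (running OOP £2183.60). Insurer: £456 − £136.80 = £319.20.
Claim 5 — £4791: 30% coinsurance on £4791 = £1437.30. Adding that to £2183.60 gives £3620.90, past the £3275 cap; member pays only £3275 − £2183.60 = £1091.40. Plan pays £4791 − £1091.40 = £3699.60.

£3699.60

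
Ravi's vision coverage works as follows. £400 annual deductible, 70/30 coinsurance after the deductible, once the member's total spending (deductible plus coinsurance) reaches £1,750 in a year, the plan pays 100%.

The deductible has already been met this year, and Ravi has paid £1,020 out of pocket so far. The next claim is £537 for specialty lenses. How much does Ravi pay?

With the deductible met, the entire £537 is subject to coinsurance.
Member's 30% share of £537 is £161.10.
Year-to-date out-of-pocket becomes £1,020 + £161.10 = £1,181.10, still under the £1,750 maximum, so no cap applies.

£161.10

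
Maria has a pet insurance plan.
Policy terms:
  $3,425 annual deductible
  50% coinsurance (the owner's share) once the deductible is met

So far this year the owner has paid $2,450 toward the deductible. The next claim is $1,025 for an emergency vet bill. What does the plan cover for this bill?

Deductible still to meet: $3,425 − $2,450 = $975.
The remaining $50 (= $1,025 − $975) moves to coinsurance.
50% of $50 = $25 falls to the owner.
So the owner owes $975 + $25 = $1,000.
The insurer covers the remainder: $1,025 − $1,000 = $25.

$25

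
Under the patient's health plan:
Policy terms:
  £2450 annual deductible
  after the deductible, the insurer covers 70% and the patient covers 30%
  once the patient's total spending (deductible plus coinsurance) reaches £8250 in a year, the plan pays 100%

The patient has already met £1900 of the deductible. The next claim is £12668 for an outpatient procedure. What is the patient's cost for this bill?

£4185.40

£1900 of the £2450 deductible is already met, leaving £550.
That leaves £12668 − £550 = £12118 for coinsurance.
Patient's 30% share of £12118 is £3635.40.
That puts the patient's cost at £550 + £3635.40 = £4185.40 before any cap.
Cumulative spending £1900 + £4185.40 = £6085.40 stays under the £8250 maximum.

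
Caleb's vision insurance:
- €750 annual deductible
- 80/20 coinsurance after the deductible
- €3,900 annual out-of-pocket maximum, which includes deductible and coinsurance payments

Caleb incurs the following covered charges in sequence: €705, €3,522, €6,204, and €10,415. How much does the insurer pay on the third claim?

Claim 1 — €705: all of it applies to the deductible. Cost to member: €705. OOP to date €705. Insurer: €705 − €705 = €0.
Claim 2 — €3,522: €45 finishes the deductible; €3,477 goes to coinsurance; member's 20% is €695.40. Cost to member: €740.40. OOP to date €1,445.40. Insurer: €3,522 − €740.40 = €2,781.60.
Claim 3 — €6,204: 20% coinsurance on €6,204 = €1,240.80. Member owes €1,240.80 (running OOP €2,686.20). Plan pays €6,204 − €1,240.80 = €4,963.20.

€4,963.20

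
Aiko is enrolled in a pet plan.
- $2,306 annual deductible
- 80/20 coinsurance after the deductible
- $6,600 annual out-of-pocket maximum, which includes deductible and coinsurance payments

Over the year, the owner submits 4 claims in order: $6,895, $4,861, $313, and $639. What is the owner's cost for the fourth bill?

Bill 1, $6,895: $2,306 to deductible, leaving $4,589; coinsurance $4,589 × 20% = $917.80. Owner owes $3,223.80 (running OOP $3,223.80).
Bill 2, $4,861: 20% coinsurance on $4,861 = $972.20. Owner pays $972.20; OOP now $4,196.
Bill 3, $313: deductible already satisfied, so owner's share is 20% × $313 = $62.60. Owner pays $62.60; OOP now $4,258.60.
Bill 4, $639: 20% coinsurance on $639 = $127.80. Owner owes $127.80 (running OOP $4,386.40).

$127.80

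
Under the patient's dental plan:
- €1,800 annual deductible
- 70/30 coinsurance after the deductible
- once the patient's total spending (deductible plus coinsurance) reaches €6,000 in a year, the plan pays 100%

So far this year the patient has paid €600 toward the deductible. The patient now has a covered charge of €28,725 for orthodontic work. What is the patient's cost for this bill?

€5,400

Deductible still to meet: €1,800 − €600 = €1,200.
That leaves €28,725 − €1,200 = €27,525 for coinsurance.
Coinsurance: €27,525 × 30% = €8,257.50.
That puts the patient's cost at €1,200 + €8,257.50 = €9,457.50 before any cap.
That would bring total out-of-pocket to €10,057.50, past the €6,000 cap. The patient is capped at €6,000 − €600 = €5,400 on this claim.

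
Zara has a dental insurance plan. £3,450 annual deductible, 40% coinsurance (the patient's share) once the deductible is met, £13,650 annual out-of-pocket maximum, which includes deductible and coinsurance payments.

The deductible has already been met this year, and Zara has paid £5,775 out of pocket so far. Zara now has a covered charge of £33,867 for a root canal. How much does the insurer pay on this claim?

The deductible is already satisfied, so the full bill goes to coinsurance.
Coinsurance: £33,867 × 40% = £13,546.80.
That would bring total out-of-pocket to £19,321.80, past the £13,650 cap. The patient is capped at £13,650 − £5,775 = £7,875 on this claim.
The plan picks up £33,867 − £7,875 = £25,992.

£25,992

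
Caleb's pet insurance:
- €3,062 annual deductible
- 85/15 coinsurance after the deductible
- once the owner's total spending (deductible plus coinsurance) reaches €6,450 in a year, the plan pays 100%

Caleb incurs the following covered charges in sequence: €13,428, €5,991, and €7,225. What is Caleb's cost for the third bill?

Bill 1, €13,428: €3,062 finishes the deductible; €10,366 goes to coinsurance; owner's 15% is €1,554.90. Owner pays €4,616.90; OOP now €4,616.90.
Bill 2, €5,991: 15% coinsurance on €5,991 = €898.65. Owner pays €898.65; OOP now €5,515.55.
Bill 3, €7,225: deductible met; 15% of €7,225 = €1,083.75. That would push OOP to €6,599.30, over the €6,450 cap, so owner pays €6,450 − €5,515.55 = €934.45.

€934.45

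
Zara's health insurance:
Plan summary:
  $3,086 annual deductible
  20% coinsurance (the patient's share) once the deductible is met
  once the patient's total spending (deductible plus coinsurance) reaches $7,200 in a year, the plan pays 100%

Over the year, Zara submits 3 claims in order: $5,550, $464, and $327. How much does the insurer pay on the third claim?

Bill 1, $5,550: $3,086 finishes the deductible; $2,464 goes to coinsurance; coinsurance $2,464 × 20% = $492.80. Patient owes $3,578.80 (running OOP $3,578.80). Insurer: $5,550 − $3,578.80 = $1,971.20.
Bill 2, $464: deductible met; 20% of $464 = $92.80. Patient pays $92.80; OOP now $3,671.60. Insurer: $464 − $92.80 = $371.20.
Bill 3, $327: deductible met; 20% of $327 = $65.40. Patient pays $65.40; OOP now $3,737. Plan pays $327 − $65.40 = $261.60.

$261.60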